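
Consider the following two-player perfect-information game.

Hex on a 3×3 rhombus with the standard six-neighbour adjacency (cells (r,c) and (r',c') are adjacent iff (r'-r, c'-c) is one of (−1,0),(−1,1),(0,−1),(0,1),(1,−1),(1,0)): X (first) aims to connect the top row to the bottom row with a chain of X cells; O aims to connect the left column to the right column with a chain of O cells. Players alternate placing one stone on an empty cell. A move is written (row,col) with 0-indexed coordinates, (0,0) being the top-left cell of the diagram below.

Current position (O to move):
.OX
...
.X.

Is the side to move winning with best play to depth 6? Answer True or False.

O winning at [.OX/.../.X.]: False

[.OX/.../.X.] O move#1: (0,0):-1/OOX/.../.X.*, (1,0):-1/.OX/O../.X., (1,1):-1/.OX/.O./.X., (1,2):-1/.OX/..O/.X., (2,0):-1/.OX/.../OX., (2,2):-1/.OX/.../.XO
[OOX/.../.X.] X move#2: (1,0):+1/OOX/X../.X.*, (1,1):+1/OOX/.X./.X., (1,2):+1/OOX/..X/.X., (2,0):+1/OOX/.../XX., (2,2):+1/OOX/.../.XX
[OOX/X../.X.] O move#3: (1,1):-1/OOX/XO./.X.*, (1,2):-1/OOX/X.O/.X., (2,0):-1/OOX/X../OX., (2,2):-1/OOX/X../.XO
[OOX/XO./.X.] X move#4: (1,2):+1/OOX/XOX/.X.*, (2,0):-1/OOX/XO./XX., (2,2):-1/OOX/XO./.XX
[OOX/XOX/.X.] end (terminal -1, O#5); searched .OX/.../.X. to 6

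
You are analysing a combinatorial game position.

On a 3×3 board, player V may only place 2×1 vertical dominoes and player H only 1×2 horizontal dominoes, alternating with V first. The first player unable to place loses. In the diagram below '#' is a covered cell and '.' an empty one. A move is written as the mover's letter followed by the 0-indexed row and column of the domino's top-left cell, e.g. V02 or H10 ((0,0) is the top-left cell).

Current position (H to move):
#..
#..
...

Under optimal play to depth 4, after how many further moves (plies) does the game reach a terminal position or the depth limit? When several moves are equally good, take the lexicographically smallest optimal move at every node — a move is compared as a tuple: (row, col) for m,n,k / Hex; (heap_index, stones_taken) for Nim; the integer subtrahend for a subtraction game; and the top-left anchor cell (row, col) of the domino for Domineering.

[#../#../...] H move#1: H01:-1/###/#../..., H11:+1/#../###/...*, H20:-1/#../#../##., H21:-1/#../#../.##
[#../###/...] end (terminal -1, V#2); searched #../#../... to 4

PV length from [#../#../...]: 1 ply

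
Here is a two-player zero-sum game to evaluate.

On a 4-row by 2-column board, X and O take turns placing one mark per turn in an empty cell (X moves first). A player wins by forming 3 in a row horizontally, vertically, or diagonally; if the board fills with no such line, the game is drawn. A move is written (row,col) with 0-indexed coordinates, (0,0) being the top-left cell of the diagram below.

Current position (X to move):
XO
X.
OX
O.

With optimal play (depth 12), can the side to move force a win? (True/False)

X winning at [XO/X./OX/O.]: False

p1 X@[XO/X./OX/O.]: (1,1)[XO/XX/OX/O.]+0* (3,1)[XO/X./OX/OX]+0
p2 O@[XO/XX/OX/O.]: (3,1)[XO/XX/OX/OO]+0*
p3 X@[XO/XX/OX/OO] terminal +0; root [XO/X./OX/O.] d12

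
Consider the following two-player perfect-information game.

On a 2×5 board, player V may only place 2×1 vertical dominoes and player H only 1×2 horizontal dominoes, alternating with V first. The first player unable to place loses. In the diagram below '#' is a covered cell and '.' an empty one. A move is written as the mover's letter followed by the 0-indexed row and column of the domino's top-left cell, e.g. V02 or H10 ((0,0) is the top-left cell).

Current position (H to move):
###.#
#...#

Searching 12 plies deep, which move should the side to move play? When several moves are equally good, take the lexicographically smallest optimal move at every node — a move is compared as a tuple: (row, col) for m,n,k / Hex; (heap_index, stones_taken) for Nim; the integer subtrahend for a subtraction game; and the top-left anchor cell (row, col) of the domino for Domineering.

[###.#/#...#] H move#1: H11:-1/###.#/###.#, H12:+1/###.#/#.###*
[###.#/#.###] end (terminal -1, V#2); searched ###.#/#...# to 12

H's best at [###.#/#...#]: H12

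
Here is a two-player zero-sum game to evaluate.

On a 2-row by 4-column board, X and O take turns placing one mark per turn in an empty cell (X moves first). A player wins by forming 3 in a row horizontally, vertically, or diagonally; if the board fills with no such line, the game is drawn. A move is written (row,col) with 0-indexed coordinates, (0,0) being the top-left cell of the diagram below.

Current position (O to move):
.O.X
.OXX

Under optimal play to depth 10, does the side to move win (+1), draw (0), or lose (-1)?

[.O.X/.OXX] O move#1: (0,0):+0/OO.X/.OXX*, (0,2):+0/.OOX/.OXX, (1,0):+0/.O.X/OOXX
[OO.X/.OXX] X move#2: (0,2):+0/OOXX/.OXX*, (1,0):-1/OO.X/XOXX
[OOXX/.OXX] O move#3: (1,0):+0/OOXX/OOXX*
[OOXX/OOXX] end (terminal +0, X#4); searched .O.X/.OXX to 10

value(.O.X/.OXX, O) = 0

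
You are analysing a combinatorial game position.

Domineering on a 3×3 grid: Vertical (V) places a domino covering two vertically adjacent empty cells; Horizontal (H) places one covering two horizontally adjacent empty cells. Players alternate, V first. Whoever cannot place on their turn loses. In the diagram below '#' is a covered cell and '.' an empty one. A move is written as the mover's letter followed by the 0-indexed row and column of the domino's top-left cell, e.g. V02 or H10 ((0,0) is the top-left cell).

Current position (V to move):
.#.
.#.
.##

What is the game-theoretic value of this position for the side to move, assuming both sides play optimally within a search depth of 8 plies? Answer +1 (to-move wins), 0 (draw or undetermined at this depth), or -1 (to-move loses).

ply 1, V at .#./.#./.## | V00=+1→##./##./.##*; V02=+1→.##/.##/.##; V10=+1→.#./##./###
ply 2: ##./##./.## is terminal -1 (H); from .#./.#./.## depth 8

value(.#./.#./.##, V) = +1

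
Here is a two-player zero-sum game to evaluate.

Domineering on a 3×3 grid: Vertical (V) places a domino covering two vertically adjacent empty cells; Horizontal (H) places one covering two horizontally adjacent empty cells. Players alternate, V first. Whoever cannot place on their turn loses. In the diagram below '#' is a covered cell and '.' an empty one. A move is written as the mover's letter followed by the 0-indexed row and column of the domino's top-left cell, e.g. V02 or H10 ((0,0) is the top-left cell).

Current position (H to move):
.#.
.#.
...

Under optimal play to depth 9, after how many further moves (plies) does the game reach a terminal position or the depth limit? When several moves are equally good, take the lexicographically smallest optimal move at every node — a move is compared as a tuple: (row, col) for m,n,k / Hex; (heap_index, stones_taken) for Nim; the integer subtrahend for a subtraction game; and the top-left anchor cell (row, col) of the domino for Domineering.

p1 H@[.#./.#./...]: H20[.#./.#./##.]-1* H21[.#./.#./.##]-1
p2 V@[.#./.#./##.]: V00[##./##./##.]+1* V02[.##/.##/##.]+1 V12[.#./.##/###]+1
p3 H@[##./##./##.] terminal -1; root [.#./.#./...] d9

PV length from [.#./.#./...]: 2 plies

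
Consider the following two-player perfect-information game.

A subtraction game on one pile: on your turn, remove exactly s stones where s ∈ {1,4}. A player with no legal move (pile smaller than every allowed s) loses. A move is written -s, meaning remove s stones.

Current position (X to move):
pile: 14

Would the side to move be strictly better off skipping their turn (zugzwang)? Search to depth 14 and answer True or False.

zugzwang(14, X) = False

p1 X@[14]: -1[13]-1 -4[10]+1*
p2 O@[10]: -1[9]-1* -4[6]-1
p3 X@[9]: -1[8]-1 -4[5]+1*
p4 O@[5]: -1[4]-1* -4[1]-1
p5 X@[4]: -1[3]-1 -4[0]+1*
p6 O@[0] terminal -1; root [14] d14
pass branch (O moves first from the same position):
  | p1 O@[14]: -1[13]-1 -4[10]+1*
  | p2 X@[10]: -1[9]-1* -4[6]-1
  | p3 O@[9]: -1[8]-1 -4[5]+1*
  | p4 X@[5]: -1[4]-1* -4[1]-1
  | p5 O@[4]: -1[3]-1 -4[0]+1*
  | p6 X@[0] terminal -1; root [14] d14
X moving scores +1; X passing scores -1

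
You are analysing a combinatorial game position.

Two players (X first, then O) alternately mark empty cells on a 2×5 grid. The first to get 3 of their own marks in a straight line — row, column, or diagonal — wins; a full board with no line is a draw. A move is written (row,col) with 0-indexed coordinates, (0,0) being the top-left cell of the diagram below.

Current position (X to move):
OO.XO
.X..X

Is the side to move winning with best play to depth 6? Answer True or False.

X winning at [OO.XO/.X..X]: False

ply 1, X at OO.XO/.X..X | (0,2)=+0→OOXXO/.X..X*; (1,0)=-1→OO.XO/XX..X; (1,2)=-1→OO.XO/.XX.X; (1,3)=-1→OO.XO/.X.XX
ply 2, O at OOXXO/.X..X | (1,0)=+0→OOXXO/OX..X*; (1,2)=+0→OOXXO/.XO.X; (1,3)=+0→OOXXO/.X.OX
ply 3, X at OOXXO/OX..X | (1,2)=+0→OOXXO/OXX.X*; (1,3)=+0→OOXXO/OX.XX
ply 4, O at OOXXO/OXX.X | (1,3)=+0→OOXXO/OXXOX*
ply 5: OOXXO/OXXOX is terminal +0 (X); from OO.XO/.X..X depth 6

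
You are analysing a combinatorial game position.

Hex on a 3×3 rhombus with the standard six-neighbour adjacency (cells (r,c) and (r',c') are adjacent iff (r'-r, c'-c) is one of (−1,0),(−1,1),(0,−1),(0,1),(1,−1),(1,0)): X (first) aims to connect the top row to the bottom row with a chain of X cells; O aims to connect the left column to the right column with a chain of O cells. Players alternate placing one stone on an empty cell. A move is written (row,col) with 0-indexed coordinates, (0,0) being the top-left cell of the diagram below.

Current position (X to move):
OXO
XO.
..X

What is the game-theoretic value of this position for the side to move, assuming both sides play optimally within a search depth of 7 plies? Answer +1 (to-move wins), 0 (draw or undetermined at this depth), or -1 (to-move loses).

value(OXO/XO./..X, X) = +1

p1 X@[OXO/XO./..X]: (1,2)[OXO/XOX/..X]-1 (2,0)[OXO/XO./X.X]+1* (2,1)[OXO/XO./.XX]-1
p2 O@[OXO/XO./X.X] terminal -1; root [OXO/XO./..X] d7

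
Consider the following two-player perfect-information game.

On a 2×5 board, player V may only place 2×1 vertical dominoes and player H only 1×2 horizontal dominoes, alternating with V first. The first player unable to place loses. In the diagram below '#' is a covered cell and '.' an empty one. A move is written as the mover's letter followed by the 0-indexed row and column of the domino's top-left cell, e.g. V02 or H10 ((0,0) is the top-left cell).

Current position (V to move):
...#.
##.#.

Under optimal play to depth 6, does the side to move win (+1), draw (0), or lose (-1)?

ply 1, V at ...#./##.#. | V02=+1→..##./####.*; V04=-1→...##/##.##
ply 2, H at ..##./####. | H00=-1→####./####.*
ply 3, V at ####./####. | V04=+1→#####/#####*
ply 4: #####/##### is terminal -1 (H); from ...#./##.#. depth 6

value(...#./##.#., V) = +1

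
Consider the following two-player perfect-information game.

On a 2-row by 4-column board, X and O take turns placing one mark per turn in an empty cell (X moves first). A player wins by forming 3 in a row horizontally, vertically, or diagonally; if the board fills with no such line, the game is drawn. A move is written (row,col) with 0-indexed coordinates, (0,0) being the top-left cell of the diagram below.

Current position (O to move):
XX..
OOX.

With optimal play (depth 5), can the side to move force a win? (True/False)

[XX../OOX.] O move#1: (0,2):+0/XXO./OOX.*, (0,3):-1/XX.O/OOX., (1,3):-1/XX../OOXO
[XXO./OOX.] X move#2: (0,3):+0/XXOX/OOX.*, (1,3):+0/XXO./OOXX
[XXOX/OOX.] O move#3: (1,3):+0/XXOX/OOXO*
[XXOX/OOXO] end (terminal +0, X#4); searched XX../OOX. to 5

O winning at [XX../OOX.]: False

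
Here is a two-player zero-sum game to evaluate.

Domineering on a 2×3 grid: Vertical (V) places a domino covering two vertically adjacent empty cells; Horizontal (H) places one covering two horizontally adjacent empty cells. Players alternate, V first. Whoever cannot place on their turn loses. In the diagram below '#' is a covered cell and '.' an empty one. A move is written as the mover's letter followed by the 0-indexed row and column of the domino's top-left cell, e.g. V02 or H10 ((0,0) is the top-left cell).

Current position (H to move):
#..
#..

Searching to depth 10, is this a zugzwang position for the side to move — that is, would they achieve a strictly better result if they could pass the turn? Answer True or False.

zugzwang(#../#.., H) = False

[#../#..] H move#1: H01:+1/###/#..*, H11:+1/#../###
[###/#..] end (terminal -1, V#2); searched #../#.. to 10
suppose H passes — search the same position with V to move:
pass> [#../#..] V move#1: V01:+1/##./##.*, V02:+1/#.#/#.#
pass> [##./##.] end (terminal -1, H#2); searched #../#.. to 10
for H: play +1, pass -1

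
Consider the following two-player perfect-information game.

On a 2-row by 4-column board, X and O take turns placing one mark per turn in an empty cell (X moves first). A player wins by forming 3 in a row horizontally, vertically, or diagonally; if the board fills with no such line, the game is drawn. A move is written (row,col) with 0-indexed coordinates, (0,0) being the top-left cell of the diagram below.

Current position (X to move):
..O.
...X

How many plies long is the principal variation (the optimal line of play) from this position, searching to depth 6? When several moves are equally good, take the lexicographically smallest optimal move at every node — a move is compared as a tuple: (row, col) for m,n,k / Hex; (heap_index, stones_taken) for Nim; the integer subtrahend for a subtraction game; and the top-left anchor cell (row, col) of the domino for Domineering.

ply 1, X at ..O./...X | (0,0)=+0→X.O./...X*; (0,1)=+0→.XO./...X; (0,3)=+0→..OX/...X; (1,0)=-1→..O./X..X; (1,1)=+0→..O./.X.X; (1,2)=+0→..O./..XX
ply 2, O at X.O./...X | (0,1)=+0→XOO./...X*; (0,3)=+0→X.OO/...X; (1,0)=+0→X.O./O..X; (1,1)=+0→X.O./.O.X; (1,2)=+0→X.O./..OX
ply 3, X at XOO./...X | (0,3)=+0→XOOX/...X*; (1,0)=-1→XOO./X..X; (1,1)=-1→XOO./.X.X; (1,2)=-1→XOO./..XX
ply 4, O at XOOX/...X | (1,0)=+0→XOOX/O..X*; (1,1)=+0→XOOX/.O.X; (1,2)=+0→XOOX/..OX
ply 5, X at XOOX/O..X | (1,1)=+0→XOOX/OX.X*; (1,2)=+0→XOOX/O.XX
ply 6, O at XOOX/OX.X | (1,2)=+0→XOOX/OXOX*
ply 7: XOOX/OXOX is terminal +0 (X); from ..O./...X depth 6

PV length from [..O./...X]: 6 plies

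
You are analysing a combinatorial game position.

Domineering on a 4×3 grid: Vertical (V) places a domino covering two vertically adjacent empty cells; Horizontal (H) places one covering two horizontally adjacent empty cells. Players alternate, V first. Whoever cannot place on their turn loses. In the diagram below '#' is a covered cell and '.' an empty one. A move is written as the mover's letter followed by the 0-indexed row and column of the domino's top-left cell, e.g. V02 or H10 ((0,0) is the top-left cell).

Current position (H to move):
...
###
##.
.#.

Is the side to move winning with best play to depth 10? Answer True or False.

ply 1, H at .../###/##./.#. | H00=-1→##./###/##./.#.*; H01=-1→.##/###/##./.#.
ply 2, V at ##./###/##./.#. | V22=+1→##./###/###/.##*
ply 3: ##./###/###/.## is terminal -1 (H); from .../###/##./.#. depth 10

H winning at [.../###/##./.#.]: False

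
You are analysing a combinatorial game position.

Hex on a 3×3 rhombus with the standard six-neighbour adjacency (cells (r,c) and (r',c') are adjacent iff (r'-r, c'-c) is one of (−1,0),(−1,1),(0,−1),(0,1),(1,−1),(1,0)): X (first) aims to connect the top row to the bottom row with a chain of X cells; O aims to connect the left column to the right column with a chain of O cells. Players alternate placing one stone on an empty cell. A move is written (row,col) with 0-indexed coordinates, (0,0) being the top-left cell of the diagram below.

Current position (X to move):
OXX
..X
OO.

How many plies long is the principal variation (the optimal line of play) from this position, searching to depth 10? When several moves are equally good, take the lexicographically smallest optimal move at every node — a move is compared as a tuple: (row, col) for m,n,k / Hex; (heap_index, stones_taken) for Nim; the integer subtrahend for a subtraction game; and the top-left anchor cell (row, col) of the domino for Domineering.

PV length from [OXX/..X/OO.]: 1 ply

ply 1, X at OXX/..X/OO. | (1,0)=-1→OXX/X.X/OO.; (1,1)=-1→OXX/.XX/OO.; (2,2)=+1→OXX/..X/OOX*
ply 2: OXX/..X/OOX is terminal -1 (O); from OXX/..X/OO. depth 10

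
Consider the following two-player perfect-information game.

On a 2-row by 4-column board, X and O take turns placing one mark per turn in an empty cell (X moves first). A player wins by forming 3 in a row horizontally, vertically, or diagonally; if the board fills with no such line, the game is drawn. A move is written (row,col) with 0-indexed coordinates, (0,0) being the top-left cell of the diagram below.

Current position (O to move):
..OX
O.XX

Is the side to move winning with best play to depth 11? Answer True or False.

O winning at [..OX/O.XX]: False

ply 1, O at ..OX/O.XX | (0,0)=-1→O.OX/O.XX; (0,1)=-1→.OOX/O.XX; (1,1)=+0→..OX/OOXX*
ply 2, X at ..OX/OOXX | (0,0)=+0→X.OX/OOXX*; (0,1)=+0→.XOX/OOXX
ply 3, O at X.OX/OOXX | (0,1)=+0→XOOX/OOXX*
ply 4: XOOX/OOXX is terminal +0 (X); from ..OX/O.XX depth 11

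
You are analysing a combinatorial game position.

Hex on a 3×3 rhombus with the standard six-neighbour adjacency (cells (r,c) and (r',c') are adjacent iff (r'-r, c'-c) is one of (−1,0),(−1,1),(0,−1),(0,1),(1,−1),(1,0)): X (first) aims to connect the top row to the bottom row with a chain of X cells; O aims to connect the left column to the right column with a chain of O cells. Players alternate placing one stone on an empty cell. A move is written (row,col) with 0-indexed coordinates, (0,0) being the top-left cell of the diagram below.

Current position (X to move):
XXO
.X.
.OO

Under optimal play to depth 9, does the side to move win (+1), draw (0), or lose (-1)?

value(XXO/.X./.OO, X) = +1

ply 1, X at XXO/.X./.OO | (1,0)=-1→XXO/XX./.OO; (1,2)=-1→XXO/.XX/.OO; (2,0)=+1→XXO/.X./XOO*
ply 2: XXO/.X./XOO is terminal -1 (O); from XXO/.X./.OO depth 9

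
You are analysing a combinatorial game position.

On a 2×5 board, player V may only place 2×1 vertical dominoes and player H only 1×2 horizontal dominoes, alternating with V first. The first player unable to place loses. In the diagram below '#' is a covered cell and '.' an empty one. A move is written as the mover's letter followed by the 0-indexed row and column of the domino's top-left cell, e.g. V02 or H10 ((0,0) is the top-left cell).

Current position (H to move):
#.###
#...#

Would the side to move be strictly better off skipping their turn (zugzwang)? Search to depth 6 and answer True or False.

zugzwang(#.###/#...#, H) = False

ply 1, H at #.###/#...# | H11=+1→#.###/###.#*; H12=-1→#.###/#.###
ply 2: #.###/###.# is terminal -1 (V); from #.###/#...# depth 6
suppose H passes — search the same position with V to move:
pass> ply 1, V at #.###/#...# | V01=-1→#####/##..#*
pass> ply 2, H at #####/##..# | H12=+1→#####/#####*
pass> ply 3: #####/##### is terminal -1 (V); from #.###/#...# depth 6
for H: play +1, pass +1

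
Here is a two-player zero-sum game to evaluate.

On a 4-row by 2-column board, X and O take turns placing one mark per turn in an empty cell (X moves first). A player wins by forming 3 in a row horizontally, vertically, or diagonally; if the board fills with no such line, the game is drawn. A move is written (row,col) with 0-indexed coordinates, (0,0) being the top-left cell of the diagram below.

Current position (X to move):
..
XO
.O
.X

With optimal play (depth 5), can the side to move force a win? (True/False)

ply 1, X at ../XO/.O/.X | (0,0)=-1→X./XO/.O/.X; (0,1)=+0→.X/XO/.O/.X*; (2,0)=-1→../XO/XO/.X; (3,0)=-1→../XO/.O/XX
ply 2, O at .X/XO/.O/.X | (0,0)=+0→OX/XO/.O/.X*; (2,0)=+0→.X/XO/OO/.X; (3,0)=+0→.X/XO/.O/OX
ply 3, X at OX/XO/.O/.X | (2,0)=+0→OX/XO/XO/.X*; (3,0)=+0→OX/XO/.O/XX
ply 4, O at OX/XO/XO/.X | (3,0)=+0→OX/XO/XO/OX*
ply 5: OX/XO/XO/OX is terminal +0 (X); from ../XO/.O/.X depth 5

X winning at [../XO/.O/.X]: False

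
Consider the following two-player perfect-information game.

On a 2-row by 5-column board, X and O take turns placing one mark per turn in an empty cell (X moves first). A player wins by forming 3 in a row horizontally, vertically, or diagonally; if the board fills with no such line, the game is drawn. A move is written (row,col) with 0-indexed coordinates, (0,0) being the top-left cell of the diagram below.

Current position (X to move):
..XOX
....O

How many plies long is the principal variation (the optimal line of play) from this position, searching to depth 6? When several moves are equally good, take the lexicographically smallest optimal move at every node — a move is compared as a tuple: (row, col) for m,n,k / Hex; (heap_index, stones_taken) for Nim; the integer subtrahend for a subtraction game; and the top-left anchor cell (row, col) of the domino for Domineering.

PV length from [..XOX/....O]: 6 plies

[..XOX/....O] X move#1: (0,0):+0/X.XOX/....O*, (0,1):+0/.XXOX/....O, (1,0):+0/..XOX/X...O, (1,1):+0/..XOX/.X..O, (1,2):+0/..XOX/..X.O, (1,3):+0/..XOX/...XO
[X.XOX/....O] O move#2: (0,1):+0/XOXOX/....O*, (1,0):-1/X.XOX/O...O, (1,1):-1/X.XOX/.O..O, (1,2):-1/X.XOX/..O.O, (1,3):-1/X.XOX/...OO
[XOXOX/....O] X move#3: (1,0):+0/XOXOX/X...O*, (1,1):+0/XOXOX/.X..O, (1,2):+0/XOXOX/..X.O, (1,3):+0/XOXOX/...XO
[XOXOX/X...O] O move#4: (1,1):+0/XOXOX/XO..O*, (1,2):+0/XOXOX/X.O.O, (1,3):+0/XOXOX/X..OO
[XOXOX/XO..O] X move#5: (1,2):+0/XOXOX/XOX.O*, (1,3):+0/XOXOX/XO.XO
[XOXOX/XOX.O] O move#6: (1,3):+0/XOXOX/XOXOO*
[XOXOX/XOXOO] end (terminal +0, X#7); searched ..XOX/....O to 6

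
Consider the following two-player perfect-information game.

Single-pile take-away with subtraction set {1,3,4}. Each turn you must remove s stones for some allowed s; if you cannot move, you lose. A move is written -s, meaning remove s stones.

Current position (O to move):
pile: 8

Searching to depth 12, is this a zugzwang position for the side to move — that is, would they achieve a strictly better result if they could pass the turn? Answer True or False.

p1 O@[8]: -1[7]+1* -3[5]-1 -4[4]-1
p2 X@[7]: -1[6]-1* -3[4]-1 -4[3]-1
p3 O@[6]: -1[5]-1 -3[3]-1 -4[2]+1*
p4 X@[2]: -1[1]-1*
p5 O@[1]: -1[0]+1*
p6 X@[0] terminal -1; root [8] d12
pass branch (X moves first from the same position):
  | p1 X@[8]: -1[7]+1* -3[5]-1 -4[4]-1
  | p2 O@[7]: -1[6]-1* -3[4]-1 -4[3]-1
  | p3 X@[6]: -1[5]-1 -3[3]-1 -4[2]+1*
  | p4 O@[2]: -1[1]-1*
  | p5 X@[1]: -1[0]+1*
  | p6 O@[0] terminal -1; root [8] d12
O moving scores +1; O passing scores -1

zugzwang(8, O) = False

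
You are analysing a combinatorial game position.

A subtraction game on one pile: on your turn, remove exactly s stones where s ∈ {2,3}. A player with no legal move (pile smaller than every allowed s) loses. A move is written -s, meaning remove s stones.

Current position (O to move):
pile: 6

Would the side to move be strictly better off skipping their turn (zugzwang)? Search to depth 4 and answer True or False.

zugzwang(6, O) = True

ply 1, O at 6 | -2=-1→4*; -3=-1→3
ply 2, X at 4 | -2=-1→2; -3=+1→1*
ply 3: 1 is terminal -1 (O); from 6 depth 4
suppose O passes — search the same position with X to move:
pass> ply 1, X at 6 | -2=-1→4*; -3=-1→3
pass> ply 2, O at 4 | -2=-1→2; -3=+1→1*
pass> ply 3: 1 is terminal -1 (X); from 6 depth 4
for O: play -1, pass +1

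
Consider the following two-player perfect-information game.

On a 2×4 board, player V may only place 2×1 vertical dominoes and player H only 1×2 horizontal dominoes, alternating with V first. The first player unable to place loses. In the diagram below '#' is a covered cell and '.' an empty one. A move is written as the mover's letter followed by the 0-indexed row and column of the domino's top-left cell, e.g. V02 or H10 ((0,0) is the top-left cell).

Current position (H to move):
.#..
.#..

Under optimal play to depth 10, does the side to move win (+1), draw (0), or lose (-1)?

[.#../.#..] H move#1: H02:+1/.###/.#..*, H12:+1/.#../.###
[.###/.#..] V move#2: V00:-1/####/##..*
[####/##..] H move#3: H12:+1/####/####*
[####/####] end (terminal -1, V#4); searched .#../.#.. to 10

value(.#../.#.., H) = +1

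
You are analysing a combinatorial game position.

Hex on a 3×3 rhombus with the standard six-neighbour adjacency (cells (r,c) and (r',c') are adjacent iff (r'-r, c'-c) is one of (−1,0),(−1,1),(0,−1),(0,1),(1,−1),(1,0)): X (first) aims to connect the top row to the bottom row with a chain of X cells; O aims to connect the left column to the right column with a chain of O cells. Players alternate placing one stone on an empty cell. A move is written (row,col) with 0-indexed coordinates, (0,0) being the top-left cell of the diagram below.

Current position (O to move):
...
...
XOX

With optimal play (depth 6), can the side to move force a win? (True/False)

O winning at [.../.../XOX]: False

[.../.../XOX] O move#1: (0,0):-1/O../.../XOX*, (0,1):-1/.O./.../XOX, (0,2):-1/..O/.../XOX, (1,0):-1/.../O../XOX, (1,1):-1/.../.O./XOX, (1,2):-1/.../..O/XOX
[O../.../XOX] X move#2: (0,1):+1/OX./.../XOX*, (0,2):+1/O.X/.../XOX, (1,0):+1/O../X../XOX, (1,1):+1/O../.X./XOX, (1,2):+1/O../..X/XOX
[OX./.../XOX] O move#3: (0,2):-1/OXO/.../XOX*, (1,0):-1/OX./O../XOX, (1,1):-1/OX./.O./XOX, (1,2):-1/OX./..O/XOX
[OXO/.../XOX] X move#4: (1,0):+1/OXO/X../XOX*, (1,1):+1/OXO/.X./XOX, (1,2):+1/OXO/..X/XOX
[OXO/X../XOX] end (terminal -1, O#5); searched .../.../XOX to 6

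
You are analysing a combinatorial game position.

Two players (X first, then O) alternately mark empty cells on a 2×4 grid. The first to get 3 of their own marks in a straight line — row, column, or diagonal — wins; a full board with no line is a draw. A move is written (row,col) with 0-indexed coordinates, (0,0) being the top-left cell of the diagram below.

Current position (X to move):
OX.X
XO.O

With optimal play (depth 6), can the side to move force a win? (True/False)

[OX.X/XO.O] X move#1: (0,2):+1/OXXX/XO.O*, (1,2):+0/OX.X/XOXO
[OXXX/XO.O] end (terminal -1, O#2); searched OX.X/XO.O to 6

X winning at [OX.X/XO.O]: True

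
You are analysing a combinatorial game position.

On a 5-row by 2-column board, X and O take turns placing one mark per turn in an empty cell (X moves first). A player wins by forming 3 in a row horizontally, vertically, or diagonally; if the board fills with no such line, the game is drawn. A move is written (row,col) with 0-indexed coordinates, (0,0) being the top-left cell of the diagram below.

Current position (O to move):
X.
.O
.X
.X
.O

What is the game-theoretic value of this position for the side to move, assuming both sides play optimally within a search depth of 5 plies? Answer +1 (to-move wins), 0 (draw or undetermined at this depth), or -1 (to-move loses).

value(X./.O/.X/.X/.O, O) = 0

ply 1, O at X./.O/.X/.X/.O | (0,1)=+0→XO/.O/.X/.X/.O*; (1,0)=+0→X./OO/.X/.X/.O; (2,0)=+0→X./.O/OX/.X/.O; (3,0)=+0→X./.O/.X/OX/.O; (4,0)=+0→X./.O/.X/.X/OO
ply 2, X at XO/.O/.X/.X/.O | (1,0)=+0→XO/XO/.X/.X/.O*; (2,0)=+0→XO/.O/XX/.X/.O; (3,0)=+0→XO/.O/.X/XX/.O; (4,0)=+0→XO/.O/.X/.X/XO
ply 3, O at XO/XO/.X/.X/.O | (2,0)=+0→XO/XO/OX/.X/.O*; (3,0)=-1→XO/XO/.X/OX/.O; (4,0)=-1→XO/XO/.X/.X/OO
ply 4, X at XO/XO/OX/.X/.O | (3,0)=+0→XO/XO/OX/XX/.O*; (4,0)=+0→XO/XO/OX/.X/XO
ply 5, O at XO/XO/OX/XX/.O | (4,0)=+0→XO/XO/OX/XX/OO*
ply 6: XO/XO/OX/XX/OO is terminal +0 (X); from X./.O/.X/.X/.O depth 5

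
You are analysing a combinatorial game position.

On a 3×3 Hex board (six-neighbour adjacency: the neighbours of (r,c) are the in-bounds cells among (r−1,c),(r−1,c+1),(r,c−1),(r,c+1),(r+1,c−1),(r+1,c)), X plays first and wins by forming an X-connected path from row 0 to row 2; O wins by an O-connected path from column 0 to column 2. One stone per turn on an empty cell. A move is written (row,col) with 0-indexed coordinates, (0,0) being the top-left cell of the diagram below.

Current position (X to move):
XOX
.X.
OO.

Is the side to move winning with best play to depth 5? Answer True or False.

[XOX/.X./OO.] X move#1: (1,0):-1/XOX/XX./OO.*, (1,2):-1/XOX/.XX/OO., (2,2):-1/XOX/.X./OOX
[XOX/XX./OO.] O move#2: (1,2):+1/XOX/XXO/OO.*, (2,2):+1/XOX/XX./OOO
[XOX/XXO/OO.] end (terminal -1, X#3); searched XOX/.X./OO. to 5

X winning at [XOX/.X./OO.]: False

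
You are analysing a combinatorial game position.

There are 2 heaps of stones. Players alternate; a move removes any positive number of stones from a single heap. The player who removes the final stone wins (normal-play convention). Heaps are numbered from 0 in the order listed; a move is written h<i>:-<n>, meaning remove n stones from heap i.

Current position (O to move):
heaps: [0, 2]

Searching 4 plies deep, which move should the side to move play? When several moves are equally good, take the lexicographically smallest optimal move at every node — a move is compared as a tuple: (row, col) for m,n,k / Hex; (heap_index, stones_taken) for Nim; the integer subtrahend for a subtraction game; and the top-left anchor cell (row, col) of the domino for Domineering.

p1 O@[(0,2)]: h1:-1[(0,1)]-1 h1:-2[(0,0)]+1*
p2 X@[(0,0)] terminal -1; root [(0,2)] d4

O's best at [(0,2)]: h1:-2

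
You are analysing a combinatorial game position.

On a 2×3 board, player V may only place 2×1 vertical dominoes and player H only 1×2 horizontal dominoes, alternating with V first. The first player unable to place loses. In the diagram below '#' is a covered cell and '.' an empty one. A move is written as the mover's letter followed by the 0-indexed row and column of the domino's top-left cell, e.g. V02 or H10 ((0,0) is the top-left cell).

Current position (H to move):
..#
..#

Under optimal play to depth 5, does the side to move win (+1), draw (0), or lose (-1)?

p1 H@[..#/..#]: H00[###/..#]+1* H10[..#/###]+1
p2 V@[###/..#] terminal -1; root [..#/..#] d5

value(..#/..#, H) = +1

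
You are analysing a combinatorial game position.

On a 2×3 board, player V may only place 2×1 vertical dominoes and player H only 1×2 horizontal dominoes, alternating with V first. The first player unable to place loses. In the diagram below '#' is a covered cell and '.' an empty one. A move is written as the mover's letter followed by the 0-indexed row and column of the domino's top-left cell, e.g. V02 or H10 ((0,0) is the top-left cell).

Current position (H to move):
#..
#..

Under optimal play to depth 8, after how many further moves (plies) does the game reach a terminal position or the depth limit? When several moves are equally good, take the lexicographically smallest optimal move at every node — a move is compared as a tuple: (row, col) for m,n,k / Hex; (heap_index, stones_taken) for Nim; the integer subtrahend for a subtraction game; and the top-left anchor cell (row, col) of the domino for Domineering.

PV length from [#../#..]: 1 ply

ply 1, H at #../#.. | H01=+1→###/#..*; H11=+1→#../###
ply 2: ###/#.. is terminal -1 (V); from #../#.. depth 8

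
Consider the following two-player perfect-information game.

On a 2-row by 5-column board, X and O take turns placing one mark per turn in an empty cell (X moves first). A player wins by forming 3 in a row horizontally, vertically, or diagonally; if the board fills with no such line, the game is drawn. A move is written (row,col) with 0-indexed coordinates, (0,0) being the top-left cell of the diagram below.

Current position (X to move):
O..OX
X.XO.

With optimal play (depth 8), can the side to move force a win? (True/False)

ply 1, X at O..OX/X.XO. | (0,1)=+0→OX.OX/X.XO.; (0,2)=+0→O.XOX/X.XO.; (1,1)=+1→O..OX/XXXO.*; (1,4)=+0→O..OX/X.XOX
ply 2: O..OX/XXXO. is terminal -1 (O); from O..OX/X.XO. depth 8

X winning at [O..OX/X.XO.]: True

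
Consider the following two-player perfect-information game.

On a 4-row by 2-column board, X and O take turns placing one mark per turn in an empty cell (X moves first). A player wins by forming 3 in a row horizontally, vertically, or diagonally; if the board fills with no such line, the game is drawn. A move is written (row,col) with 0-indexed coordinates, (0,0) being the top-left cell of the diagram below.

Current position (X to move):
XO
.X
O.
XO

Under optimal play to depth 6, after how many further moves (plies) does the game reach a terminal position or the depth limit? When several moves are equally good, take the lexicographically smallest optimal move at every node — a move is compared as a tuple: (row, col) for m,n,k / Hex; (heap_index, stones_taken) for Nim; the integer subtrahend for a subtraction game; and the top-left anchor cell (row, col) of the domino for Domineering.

p1 X@[XO/.X/O./XO]: (1,0)[XO/XX/O./XO]+0* (2,1)[XO/.X/OX/XO]+0
p2 O@[XO/XX/O./XO]: (2,1)[XO/XX/OO/XO]+0*
p3 X@[XO/XX/OO/XO] terminal +0; root [XO/.X/O./XO] d6

PV length from [XO/.X/O./XO]: 2 plies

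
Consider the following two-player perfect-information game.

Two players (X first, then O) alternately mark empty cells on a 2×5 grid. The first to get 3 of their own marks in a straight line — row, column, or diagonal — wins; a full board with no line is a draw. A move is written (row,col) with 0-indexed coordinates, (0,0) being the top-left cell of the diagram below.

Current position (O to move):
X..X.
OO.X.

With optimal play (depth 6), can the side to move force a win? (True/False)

O winning at [X..X./OO.X.]: True

p1 O@[X..X./OO.X.]: (0,1)[XO.X./OO.X.]+0 (0,2)[X.OX./OO.X.]+0 (0,4)[X..XO/OO.X.]+0 (1,2)[X..X./OOOX.]+1* (1,4)[X..X./OO.XO]+0
p2 X@[X..X./OOOX.] terminal -1; root [X..X./OO.X.] d6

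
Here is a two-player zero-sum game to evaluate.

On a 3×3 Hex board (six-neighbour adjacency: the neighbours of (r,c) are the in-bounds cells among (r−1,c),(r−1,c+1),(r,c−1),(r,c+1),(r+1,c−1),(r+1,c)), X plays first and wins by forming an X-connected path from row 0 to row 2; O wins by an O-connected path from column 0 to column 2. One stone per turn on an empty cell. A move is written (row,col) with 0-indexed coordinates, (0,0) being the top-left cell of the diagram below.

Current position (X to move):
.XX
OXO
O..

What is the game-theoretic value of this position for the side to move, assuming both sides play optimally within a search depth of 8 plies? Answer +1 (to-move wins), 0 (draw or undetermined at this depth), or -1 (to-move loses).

value(.XX/OXO/O.., X) = +1

ply 1, X at .XX/OXO/O.. | (0,0)=-1→XXX/OXO/O..; (2,1)=+1→.XX/OXO/OX.*; (2,2)=-1→.XX/OXO/O.X
ply 2: .XX/OXO/OX. is terminal -1 (O); from .XX/OXO/O.. depth 8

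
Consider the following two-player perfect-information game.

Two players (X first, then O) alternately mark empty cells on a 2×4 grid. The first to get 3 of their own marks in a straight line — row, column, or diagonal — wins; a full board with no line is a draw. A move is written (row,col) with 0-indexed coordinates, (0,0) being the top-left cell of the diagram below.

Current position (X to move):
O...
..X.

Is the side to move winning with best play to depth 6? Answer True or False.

X winning at [O.../..X.]: True

p1 X@[O.../..X.]: (0,1)[OX../..X.]+0 (0,2)[O.X./..X.]+0 (0,3)[O..X/..X.]+0 (1,0)[O.../X.X.]+0 (1,1)[O.../.XX.]+1* (1,3)[O.../..XX]+0
p2 O@[O.../.XX.]: (0,1)[OO../.XX.]-1* (0,2)[O.O./.XX.]-1 (0,3)[O..O/.XX.]-1 (1,0)[O.../OXX.]-1 (1,3)[O.../.XXO]-1
p3 X@[OO../.XX.]: (0,2)[OOX./.XX.]+1* (0,3)[OO.X/.XX.]-1 (1,0)[OO../XXX.]+1 (1,3)[OO../.XXX]+1
p4 O@[OOX./.XX.]: (0,3)[OOXO/.XX.]-1* (1,0)[OOX./OXX.]-1 (1,3)[OOX./.XXO]-1
p5 X@[OOXO/.XX.]: (1,0)[OOXO/XXX.]+1* (1,3)[OOXO/.XXX]+1
p6 O@[OOXO/XXX.] terminal -1; root [O.../..X.] d6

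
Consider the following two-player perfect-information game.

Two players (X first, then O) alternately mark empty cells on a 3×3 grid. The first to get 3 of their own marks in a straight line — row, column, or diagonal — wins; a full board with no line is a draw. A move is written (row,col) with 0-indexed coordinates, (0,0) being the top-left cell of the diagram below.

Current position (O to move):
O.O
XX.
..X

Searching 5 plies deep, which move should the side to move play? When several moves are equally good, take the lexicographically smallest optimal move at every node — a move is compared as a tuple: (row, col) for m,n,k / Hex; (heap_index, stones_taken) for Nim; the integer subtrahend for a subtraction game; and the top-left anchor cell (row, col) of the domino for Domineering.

O's best at [O.O/XX./..X]: (0,1)

ply 1, O at O.O/XX./..X | (0,1)=+1→OOO/XX./..X*; (1,2)=+0→O.O/XXO/..X; (2,0)=-1→O.O/XX./O.X; (2,1)=-1→O.O/XX./.OX
ply 2: OOO/XX./..X is terminal -1 (X); from O.O/XX./..X depth 5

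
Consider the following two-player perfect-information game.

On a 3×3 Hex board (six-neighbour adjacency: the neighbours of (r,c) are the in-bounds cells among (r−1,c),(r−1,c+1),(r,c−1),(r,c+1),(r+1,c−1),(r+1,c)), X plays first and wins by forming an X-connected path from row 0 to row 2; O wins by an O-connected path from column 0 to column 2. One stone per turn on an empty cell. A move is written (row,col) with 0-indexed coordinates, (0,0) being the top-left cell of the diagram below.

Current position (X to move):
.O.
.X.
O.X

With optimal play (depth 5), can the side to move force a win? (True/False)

X winning at [.O./.X./O.X]: True

[.O./.X./O.X] X move#1: (0,0):+1/XO./.X./O.X*, (0,2):+1/.OX/.X./O.X, (1,0):+1/.O./XX./O.X, (1,2):-1/.O./.XX/O.X, (2,1):-1/.O./.X./OXX
[XO./.X./O.X] O move#2: (0,2):-1/XOO/.X./O.X*, (1,0):-1/XO./OX./O.X, (1,2):-1/XO./.XO/O.X, (2,1):-1/XO./.X./OOX
[XOO/.X./O.X] X move#3: (1,0):+1/XOO/XX./O.X*, (1,2):-1/XOO/.XX/O.X, (2,1):-1/XOO/.X./OXX
[XOO/XX./O.X] O move#4: (1,2):-1/XOO/XXO/O.X*, (2,1):-1/XOO/XX./OOX
[XOO/XXO/O.X] X move#5: (2,1):+1/XOO/XXO/OXX*
[XOO/XXO/OXX] end (terminal -1, O#6); searched .O./.X./O.X to 5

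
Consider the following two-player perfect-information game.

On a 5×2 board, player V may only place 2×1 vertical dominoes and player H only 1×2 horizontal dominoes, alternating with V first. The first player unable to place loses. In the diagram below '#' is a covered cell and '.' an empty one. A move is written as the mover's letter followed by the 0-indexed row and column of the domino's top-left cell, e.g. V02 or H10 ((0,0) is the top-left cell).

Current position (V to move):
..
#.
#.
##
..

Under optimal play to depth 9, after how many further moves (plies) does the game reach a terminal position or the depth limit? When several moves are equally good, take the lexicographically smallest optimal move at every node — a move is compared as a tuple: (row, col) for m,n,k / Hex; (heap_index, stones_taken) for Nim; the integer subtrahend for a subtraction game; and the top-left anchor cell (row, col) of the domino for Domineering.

[../#./#./##/..] V move#1: V01:-1/.#/##/#./##/..*, V11:-1/../##/##/##/..
[.#/##/#./##/..] H move#2: H40:+1/.#/##/#./##/##*
[.#/##/#./##/##] end (terminal -1, V#3); searched ../#./#./##/.. to 9

PV length from [../#./#./##/..]: 2 plies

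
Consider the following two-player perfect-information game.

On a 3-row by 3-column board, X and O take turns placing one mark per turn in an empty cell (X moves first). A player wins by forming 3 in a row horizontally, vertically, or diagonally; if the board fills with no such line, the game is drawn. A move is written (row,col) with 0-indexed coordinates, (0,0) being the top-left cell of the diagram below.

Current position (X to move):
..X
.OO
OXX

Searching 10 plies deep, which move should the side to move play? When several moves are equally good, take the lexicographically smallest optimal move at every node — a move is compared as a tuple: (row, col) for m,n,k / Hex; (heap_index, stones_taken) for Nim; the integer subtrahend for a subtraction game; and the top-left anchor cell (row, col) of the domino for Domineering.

X's best at [..X/.OO/OXX]: (1,0)

p1 X@[..X/.OO/OXX]: (0,0)[X.X/.OO/OXX]-1 (0,1)[.XX/.OO/OXX]-1 (1,0)[..X/XOO/OXX]+0*
p2 O@[..X/XOO/OXX]: (0,0)[O.X/XOO/OXX]+0* (0,1)[.OX/XOO/OXX]+0
p3 X@[O.X/XOO/OXX]: (0,1)[OXX/XOO/OXX]+0*
p4 O@[OXX/XOO/OXX] terminal +0; root [..X/.OO/OXX] d10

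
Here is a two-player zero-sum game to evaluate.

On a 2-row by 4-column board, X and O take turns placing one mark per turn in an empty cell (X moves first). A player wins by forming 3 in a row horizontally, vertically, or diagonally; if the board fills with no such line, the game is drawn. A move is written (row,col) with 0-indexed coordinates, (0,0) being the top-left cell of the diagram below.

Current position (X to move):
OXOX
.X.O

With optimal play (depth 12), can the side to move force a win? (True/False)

X winning at [OXOX/.X.O]: False

ply 1, X at OXOX/.X.O | (1,0)=+0→OXOX/XX.O*; (1,2)=+0→OXOX/.XXO
ply 2, O at OXOX/XX.O | (1,2)=+0→OXOX/XXOO*
ply 3: OXOX/XXOO is terminal +0 (X); from OXOX/.X.O depth 12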